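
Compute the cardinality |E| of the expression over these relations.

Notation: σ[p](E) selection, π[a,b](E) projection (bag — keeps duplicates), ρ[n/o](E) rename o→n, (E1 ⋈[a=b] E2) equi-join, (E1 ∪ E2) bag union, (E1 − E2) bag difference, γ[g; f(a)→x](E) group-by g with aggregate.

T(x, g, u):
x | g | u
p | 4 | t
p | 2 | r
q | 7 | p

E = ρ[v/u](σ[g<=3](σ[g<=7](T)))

Row counts bottom-up:
  T → 3
  σ[g<=7](T) → 3
  σ[g<=3](σ[g<=7](T)) → 1
  ρ[v/u](σ[g<=3](σ[g<=7](T))) → 1

|E| = 1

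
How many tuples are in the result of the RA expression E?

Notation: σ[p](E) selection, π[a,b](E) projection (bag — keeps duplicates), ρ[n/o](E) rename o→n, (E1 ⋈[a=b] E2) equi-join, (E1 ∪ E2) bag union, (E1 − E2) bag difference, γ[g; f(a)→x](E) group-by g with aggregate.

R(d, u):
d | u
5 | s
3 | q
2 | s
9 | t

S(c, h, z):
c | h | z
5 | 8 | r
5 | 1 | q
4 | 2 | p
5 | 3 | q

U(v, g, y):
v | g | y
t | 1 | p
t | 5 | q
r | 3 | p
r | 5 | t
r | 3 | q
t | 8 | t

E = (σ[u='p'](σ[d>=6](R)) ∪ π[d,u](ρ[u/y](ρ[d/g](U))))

Row counts bottom-up:
  R → 4
  σ[d>=6](R) → 1
  σ[u='p'](σ[d>=6](R)) → 0
  U → 6
  ρ[d/g](U) → 6
  ρ[u/y](ρ[d/g](U)) → 6
  π[d,u](ρ[u/y](ρ[d/g](U))) → 6
  (σ[u='p'](σ[d>=6](R)) ∪ π[d,u](ρ[u/y](ρ[d/g](U)))) → 6

|E| = 6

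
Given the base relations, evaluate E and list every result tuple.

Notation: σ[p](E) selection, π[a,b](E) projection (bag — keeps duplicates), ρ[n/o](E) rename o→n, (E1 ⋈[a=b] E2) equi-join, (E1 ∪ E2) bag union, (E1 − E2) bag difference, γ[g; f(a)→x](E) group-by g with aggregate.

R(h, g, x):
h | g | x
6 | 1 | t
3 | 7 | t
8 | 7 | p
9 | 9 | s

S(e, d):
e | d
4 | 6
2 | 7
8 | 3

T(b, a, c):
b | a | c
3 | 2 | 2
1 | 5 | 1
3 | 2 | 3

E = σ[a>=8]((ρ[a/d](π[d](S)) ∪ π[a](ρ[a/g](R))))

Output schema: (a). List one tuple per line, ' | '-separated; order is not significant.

Subexpression sizes:
  S → 3
  π[d](S) → 3
  ρ[a/d](π[d](S)) → 3
  R → 4
  ρ[a/g](R) → 4
  π[a](ρ[a/g](R)) → 4
  (ρ[a/d](π[d](S)) ∪ π[a](ρ[a/g](R))) → 7
  σ[a>=8]((ρ[a/d](π[d](S)) ∪ π[a](ρ[a/g](R)))) → 1

== RESULT ==
a
9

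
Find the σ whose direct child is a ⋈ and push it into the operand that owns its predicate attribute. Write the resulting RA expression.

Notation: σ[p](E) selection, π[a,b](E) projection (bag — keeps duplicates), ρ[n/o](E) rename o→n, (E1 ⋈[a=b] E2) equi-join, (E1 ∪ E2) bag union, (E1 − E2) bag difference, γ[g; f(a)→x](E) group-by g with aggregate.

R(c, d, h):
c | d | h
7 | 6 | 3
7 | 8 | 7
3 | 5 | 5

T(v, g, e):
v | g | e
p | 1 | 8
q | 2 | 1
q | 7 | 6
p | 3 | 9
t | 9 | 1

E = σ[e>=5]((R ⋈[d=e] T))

σ filters on e, owned by the right side.
E' = (R ⋈[d=e] σ[e>=5](T))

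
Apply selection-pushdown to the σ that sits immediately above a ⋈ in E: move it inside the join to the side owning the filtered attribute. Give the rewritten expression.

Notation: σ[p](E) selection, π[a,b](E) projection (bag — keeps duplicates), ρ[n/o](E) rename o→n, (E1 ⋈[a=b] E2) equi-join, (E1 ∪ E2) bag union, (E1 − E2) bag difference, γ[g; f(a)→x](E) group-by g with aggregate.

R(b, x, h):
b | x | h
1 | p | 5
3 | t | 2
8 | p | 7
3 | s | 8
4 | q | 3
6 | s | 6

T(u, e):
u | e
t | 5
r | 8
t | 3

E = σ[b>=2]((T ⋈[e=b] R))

σ filters on b, owned by the right side.
E' = (T ⋈[e=b] σ[b>=2](R))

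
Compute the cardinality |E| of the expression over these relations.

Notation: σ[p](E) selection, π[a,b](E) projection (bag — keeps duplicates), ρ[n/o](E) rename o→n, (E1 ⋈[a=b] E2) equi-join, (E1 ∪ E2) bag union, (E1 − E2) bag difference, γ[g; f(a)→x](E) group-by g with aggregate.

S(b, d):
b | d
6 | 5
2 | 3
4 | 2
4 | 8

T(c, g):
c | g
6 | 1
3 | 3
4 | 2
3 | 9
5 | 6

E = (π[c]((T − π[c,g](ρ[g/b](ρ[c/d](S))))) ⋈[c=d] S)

Subexpression sizes:
  T → 5
  S → 4
  ρ[c/d](S) → 4
  ρ[g/b](ρ[c/d](S)) → 4
  π[c,g](ρ[g/b](ρ[c/d](S))) → 4
  (T − π[c,g](ρ[g/b](ρ[c/d](S)))) → 4
  π[c]((T − π[c,g](ρ[g/b](ρ[c/d](S))))) → 4
  S → 4
  (π[c]((T − π[c,g](ρ[g/b](ρ[c/d](S))))) ⋈[c=d] S) → 2

|E| = 2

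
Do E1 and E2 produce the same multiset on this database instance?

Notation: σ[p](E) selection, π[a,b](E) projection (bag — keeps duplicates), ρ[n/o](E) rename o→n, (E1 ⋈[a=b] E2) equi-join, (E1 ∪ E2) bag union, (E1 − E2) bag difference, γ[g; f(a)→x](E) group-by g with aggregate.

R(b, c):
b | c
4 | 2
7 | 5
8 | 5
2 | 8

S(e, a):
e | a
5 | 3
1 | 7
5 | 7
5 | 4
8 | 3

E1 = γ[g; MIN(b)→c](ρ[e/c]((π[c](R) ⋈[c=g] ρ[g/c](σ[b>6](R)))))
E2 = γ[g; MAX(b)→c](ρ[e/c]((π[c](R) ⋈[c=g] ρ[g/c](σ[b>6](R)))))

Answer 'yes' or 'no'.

E1 stepwise |·|:
  R → 4
  π[c](R) → 4
  R → 4
  σ[b>6](R) → 2
  ρ[g/c](σ[b>6](R)) → 2
  (π[c](R) ⋈[c=g] ρ[g/c](σ[b>6](R))) → 4
  ρ[e/c]((π[c](R) ⋈[c=g] ρ[g/c](σ[b>6](R)))) → 4
  γ[g; MIN(b)→c](ρ[e/c]((π[c](R) ⋈[c=g] ρ[g/c](σ[b>6](R))))) → 1
E2 stepwise |·|:
  R → 4
  π[c](R) → 4
  R → 4
  σ[b>6](R) → 2
  ρ[g/c](σ[b>6](R)) → 2
  (π[c](R) ⋈[c=g] ρ[g/c](σ[b>6](R))) → 4
  ρ[e/c]((π[c](R) ⋈[c=g] ρ[g/c](σ[b>6](R)))) → 4
  γ[g; MAX(b)→c](ρ[e/c]((π[c](R) ⋈[c=g] ρ[g/c](σ[b>6](R))))) → 1

E1 result:
g | c
5 | 7
E2 result:
g | c
5 | 8
Witness: (5, 7) appears 1× in E1 but 0× in E2.

no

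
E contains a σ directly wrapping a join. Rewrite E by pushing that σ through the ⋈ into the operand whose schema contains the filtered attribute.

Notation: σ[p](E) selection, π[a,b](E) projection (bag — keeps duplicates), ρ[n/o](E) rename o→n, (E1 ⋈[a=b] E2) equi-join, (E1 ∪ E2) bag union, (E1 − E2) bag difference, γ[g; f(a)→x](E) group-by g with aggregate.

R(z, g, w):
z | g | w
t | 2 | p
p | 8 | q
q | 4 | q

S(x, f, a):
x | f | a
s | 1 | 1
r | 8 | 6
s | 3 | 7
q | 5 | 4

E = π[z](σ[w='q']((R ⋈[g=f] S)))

σ filters on w, owned by the left side.
E' = π[z]((σ[w='q'](R) ⋈[g=f] S))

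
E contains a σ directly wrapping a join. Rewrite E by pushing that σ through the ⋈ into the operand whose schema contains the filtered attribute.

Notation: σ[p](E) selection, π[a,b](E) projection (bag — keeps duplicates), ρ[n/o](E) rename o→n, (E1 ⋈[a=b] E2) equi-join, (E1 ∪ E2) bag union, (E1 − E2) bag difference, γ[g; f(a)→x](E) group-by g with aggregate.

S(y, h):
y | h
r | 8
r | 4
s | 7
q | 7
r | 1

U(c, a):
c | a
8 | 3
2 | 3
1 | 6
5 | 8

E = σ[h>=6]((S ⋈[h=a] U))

σ filters on h, owned by the left side.
E' = (σ[h>=6](S) ⋈[h=a] U)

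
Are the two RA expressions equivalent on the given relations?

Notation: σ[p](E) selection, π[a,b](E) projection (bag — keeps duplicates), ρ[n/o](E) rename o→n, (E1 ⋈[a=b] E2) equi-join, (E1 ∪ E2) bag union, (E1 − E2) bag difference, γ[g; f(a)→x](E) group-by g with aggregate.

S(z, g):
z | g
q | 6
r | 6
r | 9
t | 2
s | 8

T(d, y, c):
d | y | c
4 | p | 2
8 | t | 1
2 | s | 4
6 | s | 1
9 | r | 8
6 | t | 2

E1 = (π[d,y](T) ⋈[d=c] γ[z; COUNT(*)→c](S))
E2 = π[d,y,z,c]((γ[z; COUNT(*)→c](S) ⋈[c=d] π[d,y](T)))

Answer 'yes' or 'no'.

E1 stepwise |·|:
  T → 6
  π[d,y](T) → 6
  S → 5
  γ[z; COUNT(*)→c](S) → 4
  (π[d,y](T) ⋈[d=c] γ[z; COUNT(*)→c](S)) → 1
E2 stepwise |·|:
  S → 5
  γ[z; COUNT(*)→c](S) → 4
  T → 6
  π[d,y](T) → 6
  (γ[z; COUNT(*)→c](S) ⋈[c=d] π[d,y](T)) → 1
  π[d,y,z,c]((γ[z; COUNT(*)→c](S) ⋈[c=d] π[d,y](T))) → 1

E1 and E2 produce the same multiset:
d | y | z | c
2 | s | r | 2

yes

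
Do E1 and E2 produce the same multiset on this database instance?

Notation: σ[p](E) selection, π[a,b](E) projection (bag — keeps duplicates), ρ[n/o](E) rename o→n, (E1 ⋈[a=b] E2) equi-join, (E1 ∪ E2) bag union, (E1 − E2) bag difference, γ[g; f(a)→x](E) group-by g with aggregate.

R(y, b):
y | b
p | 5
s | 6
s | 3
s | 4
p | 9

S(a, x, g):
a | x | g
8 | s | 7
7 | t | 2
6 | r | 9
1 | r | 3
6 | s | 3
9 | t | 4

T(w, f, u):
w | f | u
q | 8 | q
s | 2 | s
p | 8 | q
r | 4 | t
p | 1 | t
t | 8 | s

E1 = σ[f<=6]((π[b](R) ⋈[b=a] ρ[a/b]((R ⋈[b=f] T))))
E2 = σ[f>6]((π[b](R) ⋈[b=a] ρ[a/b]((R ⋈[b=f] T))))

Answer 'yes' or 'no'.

E1 subexpression sizes:
  R → 5
  π[b](R) → 5
  R → 5
  T → 6
  (R ⋈[b=f] T) → 1
  ρ[a/b]((R ⋈[b=f] T)) → 1
  (π[b](R) ⋈[b=a] ρ[a/b]((R ⋈[b=f] T))) → 1
  σ[f<=6]((π[b](R) ⋈[b=a] ρ[a/b]((R ⋈[b=f] T)))) → 1
E2 subexpression sizes:
  R → 5
  π[b](R) → 5
  R → 5
  T → 6
  (R ⋈[b=f] T) → 1
  ρ[a/b]((R ⋈[b=f] T)) → 1
  (π[b](R) ⋈[b=a] ρ[a/b]((R ⋈[b=f] T))) → 1
  σ[f>6]((π[b](R) ⋈[b=a] ρ[a/b]((R ⋈[b=f] T)))) → 0

E1 result:
b | y | a | w | f | u
4 | s | 4 | r | 4 | t
E2 result:
b | y | a | w | f | u
(0 rows)
Witness: (4, 's', 4, 'r', 4, 't') appears 1× in E1 but 0× in E2.

no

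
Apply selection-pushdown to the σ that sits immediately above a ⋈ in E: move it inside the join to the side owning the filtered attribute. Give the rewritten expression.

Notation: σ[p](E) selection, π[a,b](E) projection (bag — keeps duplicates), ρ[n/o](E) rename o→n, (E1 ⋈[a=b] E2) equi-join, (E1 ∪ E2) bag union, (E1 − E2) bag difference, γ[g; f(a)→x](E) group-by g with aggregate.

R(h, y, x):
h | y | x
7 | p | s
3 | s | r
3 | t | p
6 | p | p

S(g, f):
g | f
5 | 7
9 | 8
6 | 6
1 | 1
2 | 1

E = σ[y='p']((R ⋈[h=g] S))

σ filters on y, owned by the left side.
E' = (σ[y='p'](R) ⋈[h=g] S)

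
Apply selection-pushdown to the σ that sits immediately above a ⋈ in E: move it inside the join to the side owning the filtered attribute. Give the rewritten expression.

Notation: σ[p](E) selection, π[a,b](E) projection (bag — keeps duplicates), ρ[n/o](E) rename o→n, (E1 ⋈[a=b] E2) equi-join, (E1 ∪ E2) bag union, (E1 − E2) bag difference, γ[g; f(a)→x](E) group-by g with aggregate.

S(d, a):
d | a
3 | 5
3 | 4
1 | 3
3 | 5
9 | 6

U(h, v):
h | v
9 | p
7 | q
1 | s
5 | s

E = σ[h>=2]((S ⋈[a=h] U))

σ filters on h, owned by the right side.
E' = (S ⋈[a=h] σ[h>=2](U))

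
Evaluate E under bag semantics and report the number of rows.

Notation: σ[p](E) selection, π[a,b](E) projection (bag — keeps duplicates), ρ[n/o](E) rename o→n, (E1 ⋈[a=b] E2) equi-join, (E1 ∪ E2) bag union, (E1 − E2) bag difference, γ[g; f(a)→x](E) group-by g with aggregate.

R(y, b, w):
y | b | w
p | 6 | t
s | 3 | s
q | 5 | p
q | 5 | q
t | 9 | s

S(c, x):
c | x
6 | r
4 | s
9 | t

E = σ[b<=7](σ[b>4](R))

Row counts bottom-up:
  R → 5
  σ[b>4](R) → 4
  σ[b<=7](σ[b>4](R)) → 3

|E| = 3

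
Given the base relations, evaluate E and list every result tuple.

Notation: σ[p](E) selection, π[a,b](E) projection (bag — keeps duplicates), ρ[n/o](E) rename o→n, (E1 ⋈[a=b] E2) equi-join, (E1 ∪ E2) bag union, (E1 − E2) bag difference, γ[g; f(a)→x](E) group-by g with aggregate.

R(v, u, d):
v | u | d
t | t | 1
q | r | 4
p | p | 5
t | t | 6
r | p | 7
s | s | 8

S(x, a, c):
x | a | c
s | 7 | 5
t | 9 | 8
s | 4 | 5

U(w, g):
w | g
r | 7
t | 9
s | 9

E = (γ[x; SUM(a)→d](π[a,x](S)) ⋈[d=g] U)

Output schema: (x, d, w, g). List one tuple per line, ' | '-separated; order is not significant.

Subexpression sizes:
  S → 3
  π[a,x](S) → 3
  γ[x; SUM(a)→d](π[a,x](S)) → 2
  U → 3
  (γ[x; SUM(a)→d](π[a,x](S)) ⋈[d=g] U) → 2

== RESULT ==
x | d | w | g
t | 9 | s | 9
t | 9 | t | 9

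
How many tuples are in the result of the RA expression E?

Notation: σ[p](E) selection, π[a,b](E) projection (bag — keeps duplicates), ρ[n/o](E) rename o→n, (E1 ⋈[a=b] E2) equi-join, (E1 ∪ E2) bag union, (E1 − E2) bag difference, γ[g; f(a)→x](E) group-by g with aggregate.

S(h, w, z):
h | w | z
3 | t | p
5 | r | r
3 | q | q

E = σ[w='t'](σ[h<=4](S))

Per-node cardinality:
  S → 3
  σ[h<=4](S) → 2
  σ[w='t'](σ[h<=4](S)) → 1

|E| = 1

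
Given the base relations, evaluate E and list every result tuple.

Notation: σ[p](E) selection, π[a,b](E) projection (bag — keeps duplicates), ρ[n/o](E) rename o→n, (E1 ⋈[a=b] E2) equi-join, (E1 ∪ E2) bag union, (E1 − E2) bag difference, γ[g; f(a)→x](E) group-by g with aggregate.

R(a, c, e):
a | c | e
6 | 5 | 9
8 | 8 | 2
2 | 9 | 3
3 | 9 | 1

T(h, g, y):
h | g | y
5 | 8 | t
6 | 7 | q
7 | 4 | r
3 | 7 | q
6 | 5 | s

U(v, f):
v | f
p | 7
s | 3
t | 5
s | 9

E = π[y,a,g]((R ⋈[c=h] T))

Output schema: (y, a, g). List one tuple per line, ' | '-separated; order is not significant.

Subexpression sizes:
  R → 4
  T → 5
  (R ⋈[c=h] T) → 1
  π[y,a,g]((R ⋈[c=h] T)) → 1

== RESULT ==
y | a | g
t | 6 | 8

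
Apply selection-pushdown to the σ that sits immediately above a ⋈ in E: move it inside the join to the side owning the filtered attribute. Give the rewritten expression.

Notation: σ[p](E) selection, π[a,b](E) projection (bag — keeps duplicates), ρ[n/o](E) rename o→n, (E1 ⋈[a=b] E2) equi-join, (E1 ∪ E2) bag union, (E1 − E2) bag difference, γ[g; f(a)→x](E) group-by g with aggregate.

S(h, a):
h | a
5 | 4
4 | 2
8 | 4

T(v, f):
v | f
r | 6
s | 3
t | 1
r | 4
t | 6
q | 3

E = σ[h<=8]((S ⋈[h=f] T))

σ filters on h, owned by the left side.
E' = (σ[h<=8](S) ⋈[h=f] T)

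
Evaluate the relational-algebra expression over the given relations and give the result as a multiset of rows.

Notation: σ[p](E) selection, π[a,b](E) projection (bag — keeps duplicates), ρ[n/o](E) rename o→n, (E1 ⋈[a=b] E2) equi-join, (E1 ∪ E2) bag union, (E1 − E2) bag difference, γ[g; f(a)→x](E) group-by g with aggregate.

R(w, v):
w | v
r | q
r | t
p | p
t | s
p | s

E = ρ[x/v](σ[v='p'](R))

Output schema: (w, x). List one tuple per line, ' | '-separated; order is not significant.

Row counts bottom-up:
  R → 5
  σ[v='p'](R) → 1
  ρ[x/v](σ[v='p'](R)) → 1

== RESULT ==
w | x
p | p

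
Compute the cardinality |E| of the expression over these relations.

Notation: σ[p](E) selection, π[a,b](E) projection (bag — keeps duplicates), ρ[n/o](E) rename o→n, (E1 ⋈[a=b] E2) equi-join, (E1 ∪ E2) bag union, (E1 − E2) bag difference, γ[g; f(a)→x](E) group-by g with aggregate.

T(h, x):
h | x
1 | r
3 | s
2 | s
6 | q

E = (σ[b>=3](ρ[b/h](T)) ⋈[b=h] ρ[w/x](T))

Per-node cardinality:
  T → 4
  ρ[b/h](T) → 4
  σ[b>=3](ρ[b/h](T)) → 2
  T → 4
  ρ[w/x](T) → 4
  (σ[b>=3](ρ[b/h](T)) ⋈[b=h] ρ[w/x](T)) → 2

|E| = 2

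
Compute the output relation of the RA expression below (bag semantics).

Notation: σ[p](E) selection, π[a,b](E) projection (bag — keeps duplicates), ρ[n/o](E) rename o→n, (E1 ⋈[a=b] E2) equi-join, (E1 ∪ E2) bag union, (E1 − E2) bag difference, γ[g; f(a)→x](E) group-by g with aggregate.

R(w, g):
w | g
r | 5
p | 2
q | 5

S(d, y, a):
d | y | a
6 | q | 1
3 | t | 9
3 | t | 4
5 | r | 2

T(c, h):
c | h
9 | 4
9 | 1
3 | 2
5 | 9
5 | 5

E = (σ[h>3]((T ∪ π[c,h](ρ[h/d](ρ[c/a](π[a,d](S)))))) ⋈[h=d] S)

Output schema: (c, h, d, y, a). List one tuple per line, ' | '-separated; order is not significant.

Per-node cardinality:
  T → 5
  S → 4
  π[a,d](S) → 4
  ρ[c/a](π[a,d](S)) → 4
  ρ[h/d](ρ[c/a](π[a,d](S))) → 4
  π[c,h](ρ[h/d](ρ[c/a](π[a,d](S)))) → 4
  (T ∪ π[c,h](ρ[h/d](ρ[c/a](π[a,d](S))))) → 9
  σ[h>3]((T ∪ π[c,h](ρ[h/d](ρ[c/a](π[a,d](S)))))) → 5
  S → 4
  (σ[h>3]((T ∪ π[c,h](ρ[h/d](ρ[c/a](π[a,d](S)))))) ⋈[h=d] S) → 3

== RESULT ==
c | h | d | y | a
1 | 6 | 6 | q | 1
2 | 5 | 5 | r | 2
5 | 5 | 5 | r | 2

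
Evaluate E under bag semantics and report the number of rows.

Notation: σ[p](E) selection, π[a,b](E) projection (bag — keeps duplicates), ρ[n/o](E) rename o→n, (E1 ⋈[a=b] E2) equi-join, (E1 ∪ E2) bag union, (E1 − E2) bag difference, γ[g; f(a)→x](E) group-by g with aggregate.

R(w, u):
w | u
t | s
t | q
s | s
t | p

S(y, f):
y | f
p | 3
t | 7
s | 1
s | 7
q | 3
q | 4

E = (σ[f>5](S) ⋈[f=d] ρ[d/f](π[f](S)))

Row counts bottom-up:
  S → 6
  σ[f>5](S) → 2
  S → 6
  π[f](S) → 6
  ρ[d/f](π[f](S)) → 6
  (σ[f>5](S) ⋈[f=d] ρ[d/f](π[f](S))) → 4

|E| = 4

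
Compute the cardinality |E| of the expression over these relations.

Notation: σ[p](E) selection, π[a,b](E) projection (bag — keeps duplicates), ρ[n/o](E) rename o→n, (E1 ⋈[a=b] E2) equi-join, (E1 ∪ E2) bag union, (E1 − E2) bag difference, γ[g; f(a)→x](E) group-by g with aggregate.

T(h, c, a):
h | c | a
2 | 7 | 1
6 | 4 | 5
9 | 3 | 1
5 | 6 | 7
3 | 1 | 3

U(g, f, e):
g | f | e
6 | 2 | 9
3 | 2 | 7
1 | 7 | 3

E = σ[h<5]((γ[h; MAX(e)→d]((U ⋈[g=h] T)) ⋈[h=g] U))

Per-node cardinality:
  U → 3
  T → 5
  (U ⋈[g=h] T) → 2
  γ[h; MAX(e)→d]((U ⋈[g=h] T)) → 2
  U → 3
  (γ[h; MAX(e)→d]((U ⋈[g=h] T)) ⋈[h=g] U) → 2
  σ[h<5]((γ[h; MAX(e)→d]((U ⋈[g=h] T)) ⋈[h=g] U)) → 1

|E| = 1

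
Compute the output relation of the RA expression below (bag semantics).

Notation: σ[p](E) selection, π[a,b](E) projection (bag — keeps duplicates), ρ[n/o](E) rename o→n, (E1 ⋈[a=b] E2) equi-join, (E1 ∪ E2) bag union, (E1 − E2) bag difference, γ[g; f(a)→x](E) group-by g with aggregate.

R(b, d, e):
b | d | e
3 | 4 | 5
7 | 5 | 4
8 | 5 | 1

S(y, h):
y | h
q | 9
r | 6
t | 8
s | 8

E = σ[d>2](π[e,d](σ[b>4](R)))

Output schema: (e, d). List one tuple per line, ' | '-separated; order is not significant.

Per-node cardinality:
  R → 3
  σ[b>4](R) → 2
  π[e,d](σ[b>4](R)) → 2
  σ[d>2](π[e,d](σ[b>4](R))) → 2

== RESULT ==
e | d
1 | 5
4 | 5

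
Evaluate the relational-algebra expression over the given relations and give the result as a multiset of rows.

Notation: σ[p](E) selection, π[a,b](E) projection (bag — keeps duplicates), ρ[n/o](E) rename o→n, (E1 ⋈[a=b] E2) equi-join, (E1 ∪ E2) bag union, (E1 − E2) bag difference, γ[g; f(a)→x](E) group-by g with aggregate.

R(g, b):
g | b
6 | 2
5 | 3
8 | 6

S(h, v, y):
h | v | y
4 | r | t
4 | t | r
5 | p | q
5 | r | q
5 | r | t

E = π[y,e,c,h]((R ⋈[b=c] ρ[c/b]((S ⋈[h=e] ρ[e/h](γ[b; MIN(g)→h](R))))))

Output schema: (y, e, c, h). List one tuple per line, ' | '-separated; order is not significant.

Per-node cardinality:
  R → 3
  S → 5
  R → 3
  γ[b; MIN(g)→h](R) → 3
  ρ[e/h](γ[b; MIN(g)→h](R)) → 3
  (S ⋈[h=e] ρ[e/h](γ[b; MIN(g)→h](R))) → 3
  ρ[c/b]((S ⋈[h=e] ρ[e/h](γ[b; MIN(g)→h](R)))) → 3
  (R ⋈[b=c] ρ[c/b]((S ⋈[h=e] ρ[e/h](γ[b; MIN(g)→h](R))))) → 3
  π[y,e,c,h]((R ⋈[b=c] ρ[c/b]((S ⋈[h=e] ρ[e/h](γ[b; MIN(g)→h](R)))))) → 3

== RESULT ==
y | e | c | h
q | 5 | 3 | 5
q | 5 | 3 | 5
t | 5 | 3 | 5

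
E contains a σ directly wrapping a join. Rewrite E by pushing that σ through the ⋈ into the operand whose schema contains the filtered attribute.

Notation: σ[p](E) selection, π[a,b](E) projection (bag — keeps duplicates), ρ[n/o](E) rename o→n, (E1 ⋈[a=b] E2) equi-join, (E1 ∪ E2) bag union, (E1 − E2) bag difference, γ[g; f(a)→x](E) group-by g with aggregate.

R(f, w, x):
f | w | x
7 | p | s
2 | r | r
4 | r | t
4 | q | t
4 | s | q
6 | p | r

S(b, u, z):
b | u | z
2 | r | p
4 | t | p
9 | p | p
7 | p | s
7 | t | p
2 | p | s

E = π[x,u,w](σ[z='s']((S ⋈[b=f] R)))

σ filters on z, owned by the left side.
E' = π[x,u,w]((σ[z='s'](S) ⋈[b=f] R))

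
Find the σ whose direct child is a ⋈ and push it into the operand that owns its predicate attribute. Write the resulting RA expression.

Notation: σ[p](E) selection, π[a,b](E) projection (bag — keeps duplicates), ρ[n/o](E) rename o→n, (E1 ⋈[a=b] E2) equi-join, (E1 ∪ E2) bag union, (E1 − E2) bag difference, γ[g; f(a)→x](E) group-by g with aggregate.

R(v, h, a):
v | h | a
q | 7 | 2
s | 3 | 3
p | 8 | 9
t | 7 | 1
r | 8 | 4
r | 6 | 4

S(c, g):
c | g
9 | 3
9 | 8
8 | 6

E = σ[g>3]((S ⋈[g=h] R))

σ filters on g, owned by the left side.
E' = (σ[g>3](S) ⋈[g=h] R)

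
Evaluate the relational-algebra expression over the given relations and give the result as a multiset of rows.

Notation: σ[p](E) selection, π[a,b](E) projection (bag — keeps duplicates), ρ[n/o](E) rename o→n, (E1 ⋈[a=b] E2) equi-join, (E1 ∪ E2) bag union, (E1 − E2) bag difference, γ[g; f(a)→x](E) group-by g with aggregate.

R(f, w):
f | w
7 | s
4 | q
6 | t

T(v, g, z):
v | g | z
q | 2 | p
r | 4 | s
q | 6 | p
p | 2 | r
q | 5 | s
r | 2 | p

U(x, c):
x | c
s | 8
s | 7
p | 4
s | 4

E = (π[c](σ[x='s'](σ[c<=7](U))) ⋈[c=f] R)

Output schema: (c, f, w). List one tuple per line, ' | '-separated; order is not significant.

Subexpression sizes:
  U → 4
  σ[c<=7](U) → 3
  σ[x='s'](σ[c<=7](U)) → 2
  π[c](σ[x='s'](σ[c<=7](U))) → 2
  R → 3
  (π[c](σ[x='s'](σ[c<=7](U))) ⋈[c=f] R) → 2

== RESULT ==
c | f | w
4 | 4 | q
7 | 7 | s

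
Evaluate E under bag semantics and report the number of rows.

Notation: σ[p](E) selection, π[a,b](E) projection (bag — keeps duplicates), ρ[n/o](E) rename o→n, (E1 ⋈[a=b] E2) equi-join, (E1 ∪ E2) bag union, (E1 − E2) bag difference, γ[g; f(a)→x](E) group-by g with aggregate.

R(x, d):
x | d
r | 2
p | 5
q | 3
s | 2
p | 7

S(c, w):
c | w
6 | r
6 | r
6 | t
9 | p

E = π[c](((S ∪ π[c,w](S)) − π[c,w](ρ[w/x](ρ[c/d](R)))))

Stepwise |·|:
  S → 4
  S → 4
  π[c,w](S) → 4
  (S ∪ π[c,w](S)) → 8
  R → 5
  ρ[c/d](R) → 5
  ρ[w/x](ρ[c/d](R)) → 5
  π[c,w](ρ[w/x](ρ[c/d](R))) → 5
  ((S ∪ π[c,w](S)) − π[c,w](ρ[w/x](ρ[c/d](R)))) → 8
  π[c](((S ∪ π[c,w](S)) − π[c,w](ρ[w/x](ρ[c/d](R))))) → 8

|E| = 8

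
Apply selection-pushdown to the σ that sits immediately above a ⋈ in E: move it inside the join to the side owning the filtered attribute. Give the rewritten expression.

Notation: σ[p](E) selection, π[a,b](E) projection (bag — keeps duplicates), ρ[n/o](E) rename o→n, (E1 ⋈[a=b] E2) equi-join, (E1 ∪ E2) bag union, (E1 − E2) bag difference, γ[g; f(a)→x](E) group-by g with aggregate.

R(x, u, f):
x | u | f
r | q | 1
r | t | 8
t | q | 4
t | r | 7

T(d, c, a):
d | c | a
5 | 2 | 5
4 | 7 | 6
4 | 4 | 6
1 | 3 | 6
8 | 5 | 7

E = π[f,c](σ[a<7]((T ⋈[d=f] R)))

σ filters on a, owned by the left side.
E' = π[f,c]((σ[a<7](T) ⋈[d=f] R))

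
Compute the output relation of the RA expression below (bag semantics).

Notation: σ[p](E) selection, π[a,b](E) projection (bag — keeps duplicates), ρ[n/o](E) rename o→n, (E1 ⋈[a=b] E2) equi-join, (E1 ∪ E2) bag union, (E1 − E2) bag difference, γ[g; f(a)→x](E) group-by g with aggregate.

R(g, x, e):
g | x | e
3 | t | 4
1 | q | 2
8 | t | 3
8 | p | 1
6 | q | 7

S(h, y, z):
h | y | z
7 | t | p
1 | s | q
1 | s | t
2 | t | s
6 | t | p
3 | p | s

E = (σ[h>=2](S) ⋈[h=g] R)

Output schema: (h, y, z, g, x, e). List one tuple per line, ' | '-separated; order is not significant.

Row counts bottom-up:
  S → 6
  σ[h>=2](S) → 4
  R → 5
  (σ[h>=2](S) ⋈[h=g] R) → 2

== RESULT ==
h | y | z | g | x | e
3 | p | s | 3 | t | 4
6 | t | p | 6 | q | 7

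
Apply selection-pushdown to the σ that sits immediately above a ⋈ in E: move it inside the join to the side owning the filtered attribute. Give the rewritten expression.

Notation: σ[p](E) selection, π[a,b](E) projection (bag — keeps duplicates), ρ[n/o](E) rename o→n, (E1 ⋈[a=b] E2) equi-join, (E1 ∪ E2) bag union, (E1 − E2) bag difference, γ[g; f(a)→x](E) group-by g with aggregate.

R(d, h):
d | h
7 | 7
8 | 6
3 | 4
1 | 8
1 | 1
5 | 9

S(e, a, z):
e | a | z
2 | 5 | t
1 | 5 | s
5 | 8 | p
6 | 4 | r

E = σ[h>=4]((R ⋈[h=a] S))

σ filters on h, owned by the left side.
E' = (σ[h>=4](R) ⋈[h=a] S)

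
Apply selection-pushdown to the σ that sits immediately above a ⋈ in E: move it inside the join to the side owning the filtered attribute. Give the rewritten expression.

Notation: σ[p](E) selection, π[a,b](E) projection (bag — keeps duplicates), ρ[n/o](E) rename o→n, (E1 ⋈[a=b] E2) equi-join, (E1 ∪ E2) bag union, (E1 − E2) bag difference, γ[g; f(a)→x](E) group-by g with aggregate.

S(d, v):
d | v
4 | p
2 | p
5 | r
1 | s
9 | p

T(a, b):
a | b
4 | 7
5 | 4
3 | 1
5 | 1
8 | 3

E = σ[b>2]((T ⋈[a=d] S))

σ filters on b, owned by the left side.
E' = (σ[b>2](T) ⋈[a=d] S)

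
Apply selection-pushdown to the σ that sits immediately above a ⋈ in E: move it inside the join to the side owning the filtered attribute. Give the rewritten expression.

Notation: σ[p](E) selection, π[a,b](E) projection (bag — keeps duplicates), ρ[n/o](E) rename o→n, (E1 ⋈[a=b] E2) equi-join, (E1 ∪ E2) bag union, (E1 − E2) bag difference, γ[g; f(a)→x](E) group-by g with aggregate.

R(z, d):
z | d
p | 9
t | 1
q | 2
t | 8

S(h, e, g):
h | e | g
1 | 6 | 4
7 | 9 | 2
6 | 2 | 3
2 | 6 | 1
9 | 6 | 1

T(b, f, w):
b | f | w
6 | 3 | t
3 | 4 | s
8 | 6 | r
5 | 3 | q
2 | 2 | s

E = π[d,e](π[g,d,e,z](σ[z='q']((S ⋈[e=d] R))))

σ filters on z, owned by the right side.
E' = π[d,e](π[g,d,e,z]((S ⋈[e=d] σ[z='q'](R))))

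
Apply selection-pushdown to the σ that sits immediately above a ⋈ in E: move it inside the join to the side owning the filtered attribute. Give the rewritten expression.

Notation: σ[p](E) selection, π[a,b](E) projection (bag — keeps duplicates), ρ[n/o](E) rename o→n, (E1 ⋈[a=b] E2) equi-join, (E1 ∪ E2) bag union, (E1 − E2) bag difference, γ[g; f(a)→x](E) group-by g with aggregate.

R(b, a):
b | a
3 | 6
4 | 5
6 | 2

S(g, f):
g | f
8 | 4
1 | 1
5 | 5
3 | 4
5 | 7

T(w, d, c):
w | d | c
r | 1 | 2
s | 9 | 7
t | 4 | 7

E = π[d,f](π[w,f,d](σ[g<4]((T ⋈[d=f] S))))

σ filters on g, owned by the right side.
E' = π[d,f](π[w,f,d]((T ⋈[d=f] σ[g<4](S))))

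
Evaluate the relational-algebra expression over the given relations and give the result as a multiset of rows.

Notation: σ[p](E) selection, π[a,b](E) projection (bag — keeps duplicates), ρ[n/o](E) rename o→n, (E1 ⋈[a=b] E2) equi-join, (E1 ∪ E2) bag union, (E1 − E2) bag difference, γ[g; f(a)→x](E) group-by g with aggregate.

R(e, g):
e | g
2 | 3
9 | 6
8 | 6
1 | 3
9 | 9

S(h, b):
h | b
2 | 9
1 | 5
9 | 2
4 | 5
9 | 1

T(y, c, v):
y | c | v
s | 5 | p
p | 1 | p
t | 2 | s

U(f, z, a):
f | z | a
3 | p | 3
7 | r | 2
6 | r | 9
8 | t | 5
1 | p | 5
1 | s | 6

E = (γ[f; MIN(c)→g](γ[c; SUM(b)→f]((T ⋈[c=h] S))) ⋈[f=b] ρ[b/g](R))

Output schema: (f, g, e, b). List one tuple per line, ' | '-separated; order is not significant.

Row counts bottom-up:
  T → 3
  S → 5
  (T ⋈[c=h] S) → 2
  γ[c; SUM(b)→f]((T ⋈[c=h] S)) → 2
  γ[f; MIN(c)→g](γ[c; SUM(b)→f]((T ⋈[c=h] S))) → 2
  R → 5
  ρ[b/g](R) → 5
  (γ[f; MIN(c)→g](γ[c; SUM(b)→f]((T ⋈[c=h] S))) ⋈[f=b] ρ[b/g](R)) → 1

== RESULT ==
f | g | e | b
9 | 2 | 9 | 9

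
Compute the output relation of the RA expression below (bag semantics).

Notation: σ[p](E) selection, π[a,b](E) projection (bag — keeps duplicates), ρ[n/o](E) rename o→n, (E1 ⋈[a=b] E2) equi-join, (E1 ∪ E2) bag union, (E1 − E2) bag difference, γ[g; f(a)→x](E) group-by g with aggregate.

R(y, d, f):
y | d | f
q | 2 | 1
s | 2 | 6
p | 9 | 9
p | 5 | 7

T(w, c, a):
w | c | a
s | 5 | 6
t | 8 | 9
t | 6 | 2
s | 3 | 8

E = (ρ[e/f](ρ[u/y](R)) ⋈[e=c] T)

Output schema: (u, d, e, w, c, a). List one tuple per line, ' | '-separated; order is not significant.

Row counts bottom-up:
  R → 4
  ρ[u/y](R) → 4
  ρ[e/f](ρ[u/y](R)) → 4
  T → 4
  (ρ[e/f](ρ[u/y](R)) ⋈[e=c] T) → 1

== RESULT ==
u | d | e | w | c | a
s | 2 | 6 | t | 6 | 2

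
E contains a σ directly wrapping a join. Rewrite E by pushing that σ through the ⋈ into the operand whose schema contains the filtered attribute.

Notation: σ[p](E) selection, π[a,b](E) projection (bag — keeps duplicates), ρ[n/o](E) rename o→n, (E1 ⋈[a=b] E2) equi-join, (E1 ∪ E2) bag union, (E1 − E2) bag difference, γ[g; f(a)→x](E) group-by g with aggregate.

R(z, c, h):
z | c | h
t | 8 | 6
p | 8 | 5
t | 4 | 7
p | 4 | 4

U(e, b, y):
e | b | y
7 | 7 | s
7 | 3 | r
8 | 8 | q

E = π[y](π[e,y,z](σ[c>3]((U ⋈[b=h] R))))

σ filters on c, owned by the right side.
E' = π[y](π[e,y,z]((U ⋈[b=h] σ[c>3](R))))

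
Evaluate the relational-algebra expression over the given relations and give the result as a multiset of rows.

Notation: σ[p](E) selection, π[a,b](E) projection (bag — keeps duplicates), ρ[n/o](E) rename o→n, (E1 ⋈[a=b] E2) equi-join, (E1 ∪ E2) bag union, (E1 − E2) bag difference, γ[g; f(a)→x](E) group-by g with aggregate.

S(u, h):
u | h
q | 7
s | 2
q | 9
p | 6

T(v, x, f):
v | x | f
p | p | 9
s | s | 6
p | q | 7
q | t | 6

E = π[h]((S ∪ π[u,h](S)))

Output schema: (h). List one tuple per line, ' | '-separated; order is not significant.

Subexpression sizes:
  S → 4
  S → 4
  π[u,h](S) → 4
  (S ∪ π[u,h](S)) → 8
  π[h]((S ∪ π[u,h](S))) → 8

== RESULT ==
h
2
2
6
6
7
7
9
9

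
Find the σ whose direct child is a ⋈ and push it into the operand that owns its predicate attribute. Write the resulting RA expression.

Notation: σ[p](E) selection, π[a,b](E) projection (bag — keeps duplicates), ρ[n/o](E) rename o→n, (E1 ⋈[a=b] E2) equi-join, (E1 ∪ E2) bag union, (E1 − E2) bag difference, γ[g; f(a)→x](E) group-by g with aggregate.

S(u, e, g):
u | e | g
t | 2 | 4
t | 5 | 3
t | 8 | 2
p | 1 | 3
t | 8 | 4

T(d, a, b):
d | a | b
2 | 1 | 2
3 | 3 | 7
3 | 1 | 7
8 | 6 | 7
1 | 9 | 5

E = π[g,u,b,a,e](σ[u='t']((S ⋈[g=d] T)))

σ filters on u, owned by the left side.
E' = π[g,u,b,a,e]((σ[u='t'](S) ⋈[g=d] T))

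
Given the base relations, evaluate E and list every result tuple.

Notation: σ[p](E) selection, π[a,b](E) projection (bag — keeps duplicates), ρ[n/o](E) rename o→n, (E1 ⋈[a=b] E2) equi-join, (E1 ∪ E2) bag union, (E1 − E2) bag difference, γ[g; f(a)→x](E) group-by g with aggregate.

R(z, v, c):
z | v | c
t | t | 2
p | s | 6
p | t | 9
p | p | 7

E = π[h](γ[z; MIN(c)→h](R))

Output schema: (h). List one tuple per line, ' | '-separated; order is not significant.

Subexpression sizes:
  R → 4
  γ[z; MIN(c)→h](R) → 2
  π[h](γ[z; MIN(c)→h](R)) → 2

== RESULT ==
h
2
6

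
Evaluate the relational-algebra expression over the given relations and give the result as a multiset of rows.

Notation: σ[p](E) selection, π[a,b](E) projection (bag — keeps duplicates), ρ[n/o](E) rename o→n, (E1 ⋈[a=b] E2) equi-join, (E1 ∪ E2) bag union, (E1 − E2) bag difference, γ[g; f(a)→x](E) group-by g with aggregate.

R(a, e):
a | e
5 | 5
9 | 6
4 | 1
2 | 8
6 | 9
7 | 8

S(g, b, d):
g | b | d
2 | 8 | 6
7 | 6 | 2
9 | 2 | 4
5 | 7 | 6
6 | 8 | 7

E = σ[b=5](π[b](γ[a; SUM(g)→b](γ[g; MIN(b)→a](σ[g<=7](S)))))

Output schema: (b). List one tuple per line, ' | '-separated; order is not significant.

Row counts bottom-up:
  S → 5
  σ[g<=7](S) → 4
  γ[g; MIN(b)→a](σ[g<=7](S)) → 4
  γ[a; SUM(g)→b](γ[g; MIN(b)→a](σ[g<=7](S))) → 3
  π[b](γ[a; SUM(g)→b](γ[g; MIN(b)→a](σ[g<=7](S)))) → 3
  σ[b=5](π[b](γ[a; SUM(g)→b](γ[g; MIN(b)→a](σ[g<=7](S))))) → 1

== RESULT ==
b
5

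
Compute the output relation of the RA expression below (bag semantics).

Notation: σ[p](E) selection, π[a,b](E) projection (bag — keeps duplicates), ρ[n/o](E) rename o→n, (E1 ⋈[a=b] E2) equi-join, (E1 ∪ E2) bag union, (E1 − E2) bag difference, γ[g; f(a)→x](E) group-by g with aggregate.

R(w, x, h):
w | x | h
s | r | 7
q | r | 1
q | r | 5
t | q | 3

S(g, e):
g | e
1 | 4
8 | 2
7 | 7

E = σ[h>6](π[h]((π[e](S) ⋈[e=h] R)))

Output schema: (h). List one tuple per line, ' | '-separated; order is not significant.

Per-node cardinality:
  S → 3
  π[e](S) → 3
  R → 4
  (π[e](S) ⋈[e=h] R) → 1
  π[h]((π[e](S) ⋈[e=h] R)) → 1
  σ[h>6](π[h]((π[e](S) ⋈[e=h] R))) → 1

== RESULT ==
h
7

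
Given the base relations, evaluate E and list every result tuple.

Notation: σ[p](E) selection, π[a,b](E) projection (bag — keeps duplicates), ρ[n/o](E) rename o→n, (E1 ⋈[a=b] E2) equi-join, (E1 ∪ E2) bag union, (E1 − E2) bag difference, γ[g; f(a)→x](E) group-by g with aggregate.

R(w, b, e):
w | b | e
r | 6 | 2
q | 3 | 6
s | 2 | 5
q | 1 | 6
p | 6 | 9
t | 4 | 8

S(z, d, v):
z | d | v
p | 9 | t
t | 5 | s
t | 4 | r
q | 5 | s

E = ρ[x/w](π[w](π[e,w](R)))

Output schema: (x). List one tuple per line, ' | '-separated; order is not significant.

Per-node cardinality:
  R → 6
  π[e,w](R) → 6
  π[w](π[e,w](R)) → 6
  ρ[x/w](π[w](π[e,w](R))) → 6

== RESULT ==
x
p
q
q
r
s
t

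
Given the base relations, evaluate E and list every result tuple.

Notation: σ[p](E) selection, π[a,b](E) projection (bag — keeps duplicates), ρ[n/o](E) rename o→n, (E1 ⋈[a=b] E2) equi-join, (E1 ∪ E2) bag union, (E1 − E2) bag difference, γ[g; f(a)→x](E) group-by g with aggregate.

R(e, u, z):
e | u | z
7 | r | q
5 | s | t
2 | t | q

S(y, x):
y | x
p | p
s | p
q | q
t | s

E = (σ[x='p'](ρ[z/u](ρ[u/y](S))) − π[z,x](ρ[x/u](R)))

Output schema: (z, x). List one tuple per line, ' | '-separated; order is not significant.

Per-node cardinality:
  S → 4
  ρ[u/y](S) → 4
  ρ[z/u](ρ[u/y](S)) → 4
  σ[x='p'](ρ[z/u](ρ[u/y](S))) → 2
  R → 3
  ρ[x/u](R) → 3
  π[z,x](ρ[x/u](R)) → 3
  (σ[x='p'](ρ[z/u](ρ[u/y](S))) − π[z,x](ρ[x/u](R))) → 2

== RESULT ==
z | x
p | p
s | p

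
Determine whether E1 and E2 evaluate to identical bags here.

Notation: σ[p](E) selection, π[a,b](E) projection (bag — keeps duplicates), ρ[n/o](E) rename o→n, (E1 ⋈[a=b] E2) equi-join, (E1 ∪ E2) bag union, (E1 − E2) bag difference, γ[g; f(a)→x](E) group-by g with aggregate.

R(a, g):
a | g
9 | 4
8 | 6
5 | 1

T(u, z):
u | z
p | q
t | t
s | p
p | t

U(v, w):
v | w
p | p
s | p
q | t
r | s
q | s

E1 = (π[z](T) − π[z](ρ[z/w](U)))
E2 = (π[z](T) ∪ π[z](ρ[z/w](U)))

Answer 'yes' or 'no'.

E1 per-node cardinality:
  T → 4
  π[z](T) → 4
  U → 5
  ρ[z/w](U) → 5
  π[z](ρ[z/w](U)) → 5
  (π[z](T) − π[z](ρ[z/w](U))) → 2
E2 per-node cardinality:
  T → 4
  π[z](T) → 4
  U → 5
  ρ[z/w](U) → 5
  π[z](ρ[z/w](U)) → 5
  (π[z](T) ∪ π[z](ρ[z/w](U))) → 9

E1 result:
z
q
t
E2 result:
z
p
p
p
q
s
s
t
t
t
Witness: ('s',) appears 0× in E1 but 2× in E2.

no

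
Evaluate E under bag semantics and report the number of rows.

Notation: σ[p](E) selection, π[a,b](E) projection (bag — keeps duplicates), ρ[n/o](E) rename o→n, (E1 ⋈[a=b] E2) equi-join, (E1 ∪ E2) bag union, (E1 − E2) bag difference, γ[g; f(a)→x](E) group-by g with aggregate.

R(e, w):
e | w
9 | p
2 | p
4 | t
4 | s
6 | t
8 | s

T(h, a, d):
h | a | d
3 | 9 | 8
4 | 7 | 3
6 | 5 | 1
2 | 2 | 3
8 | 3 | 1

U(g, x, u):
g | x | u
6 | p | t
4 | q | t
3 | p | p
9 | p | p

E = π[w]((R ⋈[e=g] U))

Stepwise |·|:
  R → 6
  U → 4
  (R ⋈[e=g] U) → 4
  π[w]((R ⋈[e=g] U)) → 4

|E| = 4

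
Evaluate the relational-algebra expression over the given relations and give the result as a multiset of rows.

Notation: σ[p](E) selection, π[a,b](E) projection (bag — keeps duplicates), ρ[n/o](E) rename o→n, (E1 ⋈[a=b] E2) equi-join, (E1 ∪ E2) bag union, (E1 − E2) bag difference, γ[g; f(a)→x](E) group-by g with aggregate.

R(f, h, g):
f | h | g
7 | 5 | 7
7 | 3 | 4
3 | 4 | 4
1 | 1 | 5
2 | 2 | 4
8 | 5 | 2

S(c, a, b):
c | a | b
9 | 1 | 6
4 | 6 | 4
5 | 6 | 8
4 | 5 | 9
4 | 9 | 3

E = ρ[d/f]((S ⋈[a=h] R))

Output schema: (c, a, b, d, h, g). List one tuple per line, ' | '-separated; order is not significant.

Row counts bottom-up:
  S → 5
  R → 6
  (S ⋈[a=h] R) → 3
  ρ[d/f]((S ⋈[a=h] R)) → 3

== RESULT ==
c | a | b | d | h | g
4 | 5 | 9 | 7 | 5 | 7
4 | 5 | 9 | 8 | 5 | 2
9 | 1 | 6 | 1 | 1 | 5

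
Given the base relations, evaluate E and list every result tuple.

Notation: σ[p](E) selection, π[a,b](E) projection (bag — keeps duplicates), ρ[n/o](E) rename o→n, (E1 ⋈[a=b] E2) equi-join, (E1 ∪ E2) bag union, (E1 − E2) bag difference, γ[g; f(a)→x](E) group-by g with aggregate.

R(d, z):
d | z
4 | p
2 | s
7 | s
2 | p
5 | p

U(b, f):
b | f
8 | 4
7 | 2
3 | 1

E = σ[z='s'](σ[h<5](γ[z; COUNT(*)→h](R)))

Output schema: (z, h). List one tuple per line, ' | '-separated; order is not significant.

Per-node cardinality:
  R → 5
  γ[z; COUNT(*)→h](R) → 2
  σ[h<5](γ[z; COUNT(*)→h](R)) → 2
  σ[z='s'](σ[h<5](γ[z; COUNT(*)→h](R))) → 1

== RESULT ==
z | h
s | 2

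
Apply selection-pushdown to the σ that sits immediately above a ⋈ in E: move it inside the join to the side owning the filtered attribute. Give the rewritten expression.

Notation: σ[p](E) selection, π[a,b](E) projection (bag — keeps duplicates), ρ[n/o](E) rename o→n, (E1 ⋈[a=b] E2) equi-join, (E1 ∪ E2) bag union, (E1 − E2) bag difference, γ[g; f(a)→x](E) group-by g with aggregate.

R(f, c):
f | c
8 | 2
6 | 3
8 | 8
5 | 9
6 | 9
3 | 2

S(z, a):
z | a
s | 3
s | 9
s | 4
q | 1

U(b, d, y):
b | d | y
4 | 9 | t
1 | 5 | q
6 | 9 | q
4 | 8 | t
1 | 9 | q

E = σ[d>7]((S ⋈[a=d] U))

σ filters on d, owned by the right side.
E' = (S ⋈[a=d] σ[d>7](U))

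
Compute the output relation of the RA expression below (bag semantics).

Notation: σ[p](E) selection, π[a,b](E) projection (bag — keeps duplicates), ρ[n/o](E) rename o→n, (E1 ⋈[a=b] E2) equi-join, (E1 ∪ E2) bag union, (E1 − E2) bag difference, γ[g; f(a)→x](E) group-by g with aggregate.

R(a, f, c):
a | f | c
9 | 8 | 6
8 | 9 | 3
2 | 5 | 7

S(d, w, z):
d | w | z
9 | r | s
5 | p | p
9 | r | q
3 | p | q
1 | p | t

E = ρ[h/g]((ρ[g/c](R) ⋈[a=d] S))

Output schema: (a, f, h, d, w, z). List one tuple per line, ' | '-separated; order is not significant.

Stepwise |·|:
  R → 3
  ρ[g/c](R) → 3
  S → 5
  (ρ[g/c](R) ⋈[a=d] S) → 2
  ρ[h/g]((ρ[g/c](R) ⋈[a=d] S)) → 2

== RESULT ==
a | f | h | d | w | z
9 | 8 | 6 | 9 | r | q
9 | 8 | 6 | 9 | r | s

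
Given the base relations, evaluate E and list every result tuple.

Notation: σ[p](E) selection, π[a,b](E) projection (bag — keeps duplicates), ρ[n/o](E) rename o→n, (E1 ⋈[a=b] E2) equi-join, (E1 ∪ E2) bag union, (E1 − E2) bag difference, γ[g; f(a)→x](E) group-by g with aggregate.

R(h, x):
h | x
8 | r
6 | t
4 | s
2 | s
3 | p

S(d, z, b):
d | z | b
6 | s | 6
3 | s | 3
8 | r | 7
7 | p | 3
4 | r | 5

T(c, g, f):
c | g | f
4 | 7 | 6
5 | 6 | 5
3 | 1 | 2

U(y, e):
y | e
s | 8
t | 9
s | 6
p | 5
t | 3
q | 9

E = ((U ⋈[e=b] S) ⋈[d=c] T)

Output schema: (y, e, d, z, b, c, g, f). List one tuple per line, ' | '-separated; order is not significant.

Stepwise |·|:
  U → 6
  S → 5
  (U ⋈[e=b] S) → 4
  T → 3
  ((U ⋈[e=b] S) ⋈[d=c] T) → 2

== RESULT ==
y | e | d | z | b | c | g | f
p | 5 | 4 | r | 5 | 4 | 7 | 6
t | 3 | 3 | s | 3 | 3 | 1 | 2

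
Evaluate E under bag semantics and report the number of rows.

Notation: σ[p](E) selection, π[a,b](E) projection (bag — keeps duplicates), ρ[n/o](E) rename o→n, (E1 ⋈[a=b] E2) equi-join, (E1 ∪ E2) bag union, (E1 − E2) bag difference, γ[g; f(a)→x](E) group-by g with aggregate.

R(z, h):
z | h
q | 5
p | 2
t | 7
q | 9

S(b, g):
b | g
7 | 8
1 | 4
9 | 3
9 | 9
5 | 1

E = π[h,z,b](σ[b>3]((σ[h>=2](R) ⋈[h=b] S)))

Per-node cardinality:
  R → 4
  σ[h>=2](R) → 4
  S → 5
  (σ[h>=2](R) ⋈[h=b] S) → 4
  σ[b>3]((σ[h>=2](R) ⋈[h=b] S)) → 4
  π[h,z,b](σ[b>3]((σ[h>=2](R) ⋈[h=b] S))) → 4

|E| = 4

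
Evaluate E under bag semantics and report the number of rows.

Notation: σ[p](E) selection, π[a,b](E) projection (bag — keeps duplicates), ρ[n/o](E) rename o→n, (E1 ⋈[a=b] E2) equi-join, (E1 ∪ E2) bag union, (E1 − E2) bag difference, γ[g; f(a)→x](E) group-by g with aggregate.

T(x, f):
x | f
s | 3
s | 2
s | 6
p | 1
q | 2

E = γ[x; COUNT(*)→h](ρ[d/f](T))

Stepwise |·|:
  T → 5
  ρ[d/f](T) → 5
  γ[x; COUNT(*)→h](ρ[d/f](T)) → 3

|E| = 3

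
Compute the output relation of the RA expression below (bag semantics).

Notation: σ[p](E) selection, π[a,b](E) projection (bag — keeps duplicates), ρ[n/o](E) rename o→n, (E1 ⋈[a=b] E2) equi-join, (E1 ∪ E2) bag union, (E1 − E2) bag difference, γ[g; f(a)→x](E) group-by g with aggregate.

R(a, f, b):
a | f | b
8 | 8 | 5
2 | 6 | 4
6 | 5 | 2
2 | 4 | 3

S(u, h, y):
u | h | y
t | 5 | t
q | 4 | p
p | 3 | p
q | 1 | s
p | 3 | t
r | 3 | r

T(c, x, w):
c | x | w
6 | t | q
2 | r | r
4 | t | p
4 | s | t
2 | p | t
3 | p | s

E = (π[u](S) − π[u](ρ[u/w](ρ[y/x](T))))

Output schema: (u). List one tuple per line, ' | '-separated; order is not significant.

Subexpression sizes:
  S → 6
  π[u](S) → 6
  T → 6
  ρ[y/x](T) → 6
  ρ[u/w](ρ[y/x](T)) → 6
  π[u](ρ[u/w](ρ[y/x](T))) → 6
  (π[u](S) − π[u](ρ[u/w](ρ[y/x](T)))) → 2

== RESULT ==
u
p
q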